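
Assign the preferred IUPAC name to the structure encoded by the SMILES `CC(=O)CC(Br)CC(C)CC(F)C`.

4-bromo-8-fluoro-6-methylnonan-2-one

The longest carbon chain that includes the carbonyl has 9 carbons, so the parent hydride is nonane.
The principal characteristic group is a ketone (C=O on an internal carbon), named with the suffix -one.
Number the chain so that numbering from this end puts the carbonyl group at C-2 rather than C-8.
With this numbering: the carbonyl at C-2; a bromo group at C-4; a fluoro group at C-8; a methyl group at C-6.
The substituents are ordered alphabetically, ignoring any di-/tri- multipliers.
Assembling the pieces gives 4-bromo-8-fluoro-6-methylnonan-2-one.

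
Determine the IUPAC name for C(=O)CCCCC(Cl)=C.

6-chlorohept-6-enal

The longest chain bearing the –CHO group and the multiple bond is 7 carbons long (heptane).
The principal characteristic group is an aldehyde (terminal –CHO), named with the suffix -al.
A C=C double bond in the chain gives the infix -ene-.
Choose the numbering such that the aldehyde carbon is C-1 by definition.
With this numbering: the double bond between C-6 and C-7; a chloro group at C-6.
The name is 6-chlorohept-6-enal.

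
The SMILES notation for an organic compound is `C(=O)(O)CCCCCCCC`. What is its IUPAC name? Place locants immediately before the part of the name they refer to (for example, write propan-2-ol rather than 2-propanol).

The longest chain bearing the –COOH group is 9 carbons long (nonane).
The principal characteristic group is a carboxylic acid (terminal –COOH), named with the suffix -oic acid.
Choose the numbering such that the carboxylic acid carbon is C-1 by definition.
The name is nonanoic acid.

nonanoic acid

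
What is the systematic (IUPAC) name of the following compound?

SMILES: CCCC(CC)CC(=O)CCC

The longest chain bearing the carbonyl is 9 carbons long (nonane).
A ketone (C=O on an internal carbon) is the principal characteristic group, giving the suffix -one.
Number the chain so that numbering from this end puts the carbonyl group at C-4 rather than C-6.
With this numbering: the carbonyl at C-4; an ethyl group at C-6.
Assembling the pieces gives 6-ethylnonan-4-one.

6-ethylnonan-4-one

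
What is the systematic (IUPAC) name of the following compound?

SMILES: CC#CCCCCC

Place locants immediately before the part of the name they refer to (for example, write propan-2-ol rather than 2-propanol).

oct-2-yne

Counting along the main chain through the multiple bond gives 8 carbons: the parent is octane.
A C≡C triple bond in the chain gives the infix -yne-.
The numbering direction is chosen so that numbering from this end puts the triple bond at C-2 rather than C-6.
That gives the triple bond between C-2 and C-3.
The name is oct-2-yne.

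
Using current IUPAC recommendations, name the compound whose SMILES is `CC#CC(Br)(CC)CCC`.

The longest carbon chain that includes the multiple bond has 7 carbons, so the parent hydride is heptane.
There is one C≡C triple bond, indicated by the ending -yne.
Number the chain so that numbering from this end puts the triple bond at C-2 rather than C-5.
That gives the triple bond between C-2 and C-3; a bromo group at C-4; an ethyl group at C-4.
Substituent prefixes are cited in alphabetical order (multiplying prefixes like di-/tri- are ignored for ordering).
Putting it together: 4-bromo-4-ethylhept-2-yne.

4-bromo-4-ethylhept-2-yne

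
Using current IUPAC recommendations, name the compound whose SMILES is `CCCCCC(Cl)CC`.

The longest carbon chain is 8 atoms: the parent is octane.
Number the chain so that the substituent locant set {3} is lower than {6} at the first point of difference.
With this numbering: a chloro group at C-3.
The name is 3-chlorooctane.

3-chlorooctane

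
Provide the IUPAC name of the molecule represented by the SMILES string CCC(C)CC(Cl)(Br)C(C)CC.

4-bromo-4-chloro-3,6-dimethyloctane

The longest carbon chain is 8 atoms: the parent is octane.
Number the chain so that the substituent locant set {3,4,4,6} is lower than {3,5,5,6} at the first point of difference.
With this numbering: a bromo group at C-4; a chloro group at C-4; methyl groups at C-3 and C-6.
Substituent prefixes are cited in alphabetical order (multiplying prefixes like di-/tri- are ignored for ordering).
Putting it together: 4-bromo-4-chloro-3,6-dimethyloctane.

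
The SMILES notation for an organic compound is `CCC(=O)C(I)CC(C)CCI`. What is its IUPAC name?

4,8-diiodo-6-methyloctan-3-one

Counting along the main chain through the carbonyl gives 8 carbons: the parent is octane.
The principal characteristic group is a ketone (C=O on an internal carbon), named with the suffix -one.
Choose the numbering such that numbering from this end puts the carbonyl group at C-3 rather than C-6.
With this numbering: the carbonyl at C-3; iodo groups at C-4 and C-8; a methyl group at C-6.
Substituent prefixes are cited in alphabetical order (multiplying prefixes like di-/tri- are ignored for ordering).
Putting it together: 4,8-diiodo-6-methyloctan-3-one.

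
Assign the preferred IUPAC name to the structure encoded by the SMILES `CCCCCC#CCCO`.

The longest carbon chain that includes the –OH group and the multiple bond has 9 carbons, so the parent hydride is nonane.
The principal characteristic group is an alcohol (–OH), named with the suffix -ol.
A C≡C triple bond in the chain gives the infix -yne-.
Choose the numbering such that numbering from this end puts the hydroxyl group at C-1 rather than C-9.
This places the hydroxyl at C-1; the triple bond between C-3 and C-4.
The name is non-3-yn-1-ol.

non-3-yn-1-ol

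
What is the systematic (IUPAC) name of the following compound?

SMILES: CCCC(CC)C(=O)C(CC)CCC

The longest chain bearing the carbonyl is 9 carbons long (nonane).
A ketone (C=O on an internal carbon) is the principal characteristic group, giving the suffix -one.
The molecule is symmetric, so either numbering direction gives the same locants.
This places the carbonyl at C-5; ethyl groups at C-4 and C-6.
Putting it together: 4,6-diethylnonan-5-one.

4,6-diethylnonan-5-one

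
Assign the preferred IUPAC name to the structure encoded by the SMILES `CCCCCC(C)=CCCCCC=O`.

Counting along the main chain through the –CHO group and the multiple bond gives 12 carbons: the parent is dodecane.
The principal characteristic group is an aldehyde (terminal –CHO), named with the suffix -al.
There is one C=C double bond, indicated by the ending -ene.
Choose the numbering such that the aldehyde carbon is C-1 by definition.
This places the double bond between C-6 and C-7; a methyl group at C-7.
Putting it together: 7-methyldodec-6-enal.

7-methyldodec-6-enal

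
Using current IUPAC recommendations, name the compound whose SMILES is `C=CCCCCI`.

6-iodohex-1-ene

Counting along the main chain through the multiple bond gives 6 carbons: the parent is hexane.
There is one C=C double bond, indicated by the ending -ene.
Choose the numbering such that numbering from this end puts the double bond at C-1 rather than C-5.
With this numbering: the double bond between C-1 and C-2; an iodo group at C-6.
The name is 6-iodohex-1-ene.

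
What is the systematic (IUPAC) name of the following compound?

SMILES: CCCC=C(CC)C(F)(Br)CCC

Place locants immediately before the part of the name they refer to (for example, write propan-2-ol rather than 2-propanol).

Counting along the main chain through the multiple bond gives 9 carbons: the parent is nonane.
A C=C double bond in the chain gives the infix -ene-.
The numbering direction is chosen so that numbering from this end puts the double bond at C-4 rather than C-5.
That gives the double bond between C-4 and C-5; a bromo group at C-6; an ethyl group at C-5; a fluoro group at C-6.
Substituent prefixes are cited in alphabetical order (multiplying prefixes like di-/tri- are ignored for ordering).
Assembling the pieces gives 6-bromo-5-ethyl-6-fluoronon-4-ene.

6-bromo-5-ethyl-6-fluoronon-4-ene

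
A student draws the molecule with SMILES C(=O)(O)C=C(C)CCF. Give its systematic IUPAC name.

5-fluoro-3-methylpent-2-enoic acid

The longest chain bearing the –COOH group and the multiple bond is 5 carbons long (pentane).
A carboxylic acid (terminal –COOH) is the principal characteristic group, giving the suffix -oic acid.
A C=C double bond in the chain gives the infix -ene-.
Choose the numbering such that the carboxylic acid carbon is C-1 by definition.
That gives the double bond between C-2 and C-3; a fluoro group at C-5; a methyl group at C-3.
Prefixes are listed alphabetically: fluoro, methyl.
The name is 5-fluoro-3-methylpent-2-enoic acid.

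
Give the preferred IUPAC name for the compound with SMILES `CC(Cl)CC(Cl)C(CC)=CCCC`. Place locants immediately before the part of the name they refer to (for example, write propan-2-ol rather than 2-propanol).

6,8-dichloro-5-ethylnon-4-ene

The longest chain bearing the multiple bond is 9 carbons long (nonane).
A C=C double bond in the chain gives the infix -ene-.
Choose the numbering such that numbering from this end puts the double bond at C-4 rather than C-5.
With this numbering: the double bond between C-4 and C-5; chloro groups at C-6 and C-8; an ethyl group at C-5.
The substituents are ordered alphabetically, ignoring any di-/tri- multipliers.
The name is 6,8-dichloro-5-ethylnon-4-ene.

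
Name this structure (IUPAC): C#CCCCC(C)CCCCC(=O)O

6-methylundec-10-ynoic acid

The longest chain bearing the –COOH group and the multiple bond is 11 carbons long (undecane).
The principal characteristic group is a carboxylic acid (terminal –COOH), named with the suffix -oic acid.
There is one C≡C triple bond, indicated by the ending -yne.
Number the chain so that the carboxylic acid carbon is C-1 by definition.
This places the triple bond between C-10 and C-11; a methyl group at C-6.
Assembling the pieces gives 6-methylundec-10-ynoic acid.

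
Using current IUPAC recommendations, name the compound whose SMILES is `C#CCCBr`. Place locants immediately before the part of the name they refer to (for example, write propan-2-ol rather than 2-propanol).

The longest chain bearing the multiple bond is 4 carbons long (butane).
The chain contains a C≡C triple bond, so the unsaturation ending is -yne.
Number the chain so that numbering from this end puts the triple bond at C-1 rather than C-3.
That gives the triple bond between C-1 and C-2; a bromo group at C-4.
Putting it together: 4-bromobut-1-yne.

4-bromobut-1-yne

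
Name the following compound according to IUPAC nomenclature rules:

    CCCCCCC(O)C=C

The longest chain bearing the –OH group and the multiple bond is 9 carbons long (nonane).
The principal characteristic group is an alcohol (–OH), named with the suffix -ol.
There is one C=C double bond, indicated by the ending -ene.
Number the chain so that numbering from this end puts the hydroxyl group at C-3 rather than C-7.
With this numbering: the hydroxyl at C-3; the double bond between C-1 and C-2.
The name is non-1-en-3-ol.

non-1-en-3-ol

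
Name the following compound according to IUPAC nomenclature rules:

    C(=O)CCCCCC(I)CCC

Counting along the main chain through the –CHO group gives 10 carbons: the parent is decane.
The principal characteristic group is an aldehyde (terminal –CHO), named with the suffix -al.
Choose the numbering such that the aldehyde carbon is C-1 by definition.
That gives an iodo group at C-7.
Putting it together: 7-iododecanal.

7-iododecanal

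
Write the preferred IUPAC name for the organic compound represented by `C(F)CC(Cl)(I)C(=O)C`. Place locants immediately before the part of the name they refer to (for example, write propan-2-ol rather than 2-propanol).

The longest chain bearing the carbonyl is 5 carbons long (pentane).
The principal characteristic group is a ketone (C=O on an internal carbon), named with the suffix -one.
The numbering direction is chosen so that numbering from this end puts the carbonyl group at C-2 rather than C-4.
With this numbering: the carbonyl at C-2; a chloro group at C-3; a fluoro group at C-5; an iodo group at C-3.
Prefixes are listed alphabetically: chloro, fluoro, iodo.
The name is 3-chloro-5-fluoro-3-iodopentan-2-one.

3-chloro-5-fluoro-3-iodopentan-2-one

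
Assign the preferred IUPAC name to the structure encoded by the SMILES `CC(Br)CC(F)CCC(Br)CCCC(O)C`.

6,11-dibromo-9-fluorododecan-2-ol

The longest carbon chain that includes the –OH group has 12 carbons, so the parent hydride is dodecane.
The principal characteristic group is an alcohol (–OH), named with the suffix -ol.
The numbering direction is chosen so that numbering from this end puts the hydroxyl group at C-2 rather than C-11.
This places the hydroxyl at C-2; bromo groups at C-6 and C-11; a fluoro group at C-9.
Prefixes are listed alphabetically: bromo, fluoro.
The name is 6,11-dibromo-9-fluorododecan-2-ol.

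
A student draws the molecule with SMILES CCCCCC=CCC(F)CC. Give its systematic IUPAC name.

The longest chain bearing the multiple bond is 11 carbons long (undecane).
There is one C=C double bond, indicated by the ending -ene.
The numbering direction is chosen so that numbering from this end puts the double bond at C-5 rather than C-6.
This places the double bond between C-5 and C-6; a fluoro group at C-3.
The name is 3-fluoroundec-5-ene.

3-fluoroundec-5-ene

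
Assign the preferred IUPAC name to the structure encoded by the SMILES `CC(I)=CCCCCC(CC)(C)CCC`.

The longest chain bearing the multiple bond is 11 carbons long (undecane).
A C=C double bond in the chain gives the infix -ene-.
Number the chain so that numbering from this end puts the double bond at C-2 rather than C-9.
With this numbering: the double bond between C-2 and C-3; an ethyl group at C-8; an iodo group at C-2; a methyl group at C-8.
Substituent prefixes are cited in alphabetical order (multiplying prefixes like di-/tri- are ignored for ordering).
Putting it together: 8-ethyl-2-iodo-8-methylundec-2-ene.

8-ethyl-2-iodo-8-methylundec-2-ene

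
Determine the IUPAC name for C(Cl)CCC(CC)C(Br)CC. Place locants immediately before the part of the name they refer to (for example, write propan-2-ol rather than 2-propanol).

5-bromo-1-chloro-4-ethylheptane

The longest carbon chain is 7 atoms: the parent is heptane.
The numbering direction is chosen so that the substituent locant set {1,4,5} is lower than {3,4,7} at the first point of difference.
That gives a bromo group at C-5; a chloro group at C-1; an ethyl group at C-4.
Substituent prefixes are cited in alphabetical order (multiplying prefixes like di-/tri- are ignored for ordering).
The name is 5-bromo-1-chloro-4-ethylheptane.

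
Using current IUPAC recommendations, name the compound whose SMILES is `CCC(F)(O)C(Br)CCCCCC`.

4-bromo-3-fluorodecan-3-ol

Counting along the main chain through the –OH group gives 10 carbons: the parent is decane.
An alcohol (–OH) is the principal characteristic group, giving the suffix -ol.
The numbering direction is chosen so that numbering from this end puts the hydroxyl group at C-3 rather than C-8.
This places the hydroxyl at C-3; a bromo group at C-4; a fluoro group at C-3.
Prefixes are listed alphabetically: bromo, fluoro.
Putting it together: 4-bromo-3-fluorodecan-3-ol.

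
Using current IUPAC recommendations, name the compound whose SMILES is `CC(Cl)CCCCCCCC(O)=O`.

9-chlorodecanoic acid

The longest chain bearing the –COOH group is 10 carbons long (decane).
The principal characteristic group is a carboxylic acid (terminal –COOH), named with the suffix -oic acid.
Number the chain so that the carboxylic acid carbon is C-1 by definition.
With this numbering: a chloro group at C-9.
The name is 9-chlorodecanoic acid.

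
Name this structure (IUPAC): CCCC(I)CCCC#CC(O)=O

The longest carbon chain that includes the –COOH group and the multiple bond has 10 carbons, so the parent hydride is decane.
The highest-priority functional group is a carboxylic acid (terminal –COOH), so the name ends in -oic acid.
A C≡C triple bond in the chain gives the infix -yne-.
Choose the numbering such that the carboxylic acid carbon is C-1 by definition.
With this numbering: the triple bond between C-2 and C-3; an iodo group at C-7.
The name is 7-iododec-2-ynoic acid.

7-iododec-2-ynoic acid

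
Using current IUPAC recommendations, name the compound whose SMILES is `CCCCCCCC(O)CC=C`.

The longest carbon chain that includes the –OH group and the multiple bond has 11 carbons, so the parent hydride is undecane.
The highest-priority functional group is an alcohol (–OH), so the name ends in -ol.
There is one C=C double bond, indicated by the ending -ene.
The numbering direction is chosen so that numbering from this end puts the hydroxyl group at C-4 rather than C-8.
With this numbering: the hydroxyl at C-4; the double bond between C-1 and C-2.
Putting it together: undec-1-en-4-ol.

undec-1-en-4-ol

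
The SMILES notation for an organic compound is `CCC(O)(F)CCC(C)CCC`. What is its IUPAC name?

The longest chain bearing the –OH group is 9 carbons long (nonane).
An alcohol (–OH) is the principal characteristic group, giving the suffix -ol.
Choose the numbering such that numbering from this end puts the hydroxyl group at C-3 rather than C-7.
With this numbering: the hydroxyl at C-3; a fluoro group at C-3; a methyl group at C-6.
Prefixes are listed alphabetically: fluoro, methyl.
Assembling the pieces gives 3-fluoro-6-methylnonan-3-ol.

3-fluoro-6-methylnonan-3-ol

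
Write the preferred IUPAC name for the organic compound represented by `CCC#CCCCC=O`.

oct-5-ynal

The longest carbon chain that includes the –CHO group and the multiple bond has 8 carbons, so the parent hydride is octane.
An aldehyde (terminal –CHO) is the principal characteristic group, giving the suffix -al.
A C≡C triple bond in the chain gives the infix -yne-.
Choose the numbering such that the aldehyde carbon is C-1 by definition.
This places the triple bond between C-5 and C-6.
The name is oct-5-ynal.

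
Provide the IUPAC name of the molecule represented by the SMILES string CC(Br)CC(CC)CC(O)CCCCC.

2-bromo-4-ethylundecan-6-ol

The longest carbon chain that includes the –OH group has 11 carbons, so the parent hydride is undecane.
The principal characteristic group is an alcohol (–OH), named with the suffix -ol.
Choose the numbering such that the substituent locant set {2,4} is lower than {8,10} at the first point of difference.
This places the hydroxyl at C-6; a bromo group at C-2; an ethyl group at C-4.
Prefixes are listed alphabetically: bromo, ethyl.
The name is 2-bromo-4-ethylundecan-6-ol.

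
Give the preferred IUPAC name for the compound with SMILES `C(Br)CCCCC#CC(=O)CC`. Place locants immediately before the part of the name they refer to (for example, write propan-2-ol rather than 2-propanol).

10-bromodec-4-yn-3-one

The longest chain bearing the carbonyl and the multiple bond is 10 carbons long (decane).
The highest-priority functional group is a ketone (C=O on an internal carbon), so the name ends in -one.
The chain contains a C≡C triple bond, so the unsaturation ending is -yne.
The numbering direction is chosen so that numbering from this end puts the carbonyl group at C-3 rather than C-8.
This places the carbonyl at C-3; the triple bond between C-4 and C-5; a bromo group at C-10.
Assembling the pieces gives 10-bromodec-4-yn-3-one.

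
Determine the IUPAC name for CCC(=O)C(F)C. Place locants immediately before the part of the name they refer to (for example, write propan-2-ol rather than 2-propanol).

2-fluoropentan-3-one

The longest chain bearing the carbonyl is 5 carbons long (pentane).
The principal characteristic group is a ketone (C=O on an internal carbon), named with the suffix -one.
Number the chain so that the substituent locant set {2} is lower than {4} at the first point of difference.
This places the carbonyl at C-3; a fluoro group at C-2.
Assembling the pieces gives 2-fluoropentan-3-one.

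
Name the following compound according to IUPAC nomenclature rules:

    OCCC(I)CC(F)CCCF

The longest carbon chain that includes the –OH group has 8 carbons, so the parent hydride is octane.
An alcohol (–OH) is the principal characteristic group, giving the suffix -ol.
Number the chain so that numbering from this end puts the hydroxyl group at C-1 rather than C-8.
With this numbering: the hydroxyl at C-1; fluoro groups at C-5 and C-8; an iodo group at C-3.
Prefixes are listed alphabetically: fluoro, iodo.
The name is 5,8-difluoro-3-iodooctan-1-ol.

5,8-difluoro-3-iodooctan-1-ol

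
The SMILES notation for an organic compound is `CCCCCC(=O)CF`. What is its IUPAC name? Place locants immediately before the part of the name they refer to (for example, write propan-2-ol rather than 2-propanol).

1-fluoroheptan-2-one

The longest carbon chain that includes the carbonyl has 7 carbons, so the parent hydride is heptane.
The highest-priority functional group is a ketone (C=O on an internal carbon), so the name ends in -one.
Choose the numbering such that numbering from this end puts the carbonyl group at C-2 rather than C-6.
This places the carbonyl at C-2; a fluoro group at C-1.
Putting it together: 1-fluoroheptan-2-one.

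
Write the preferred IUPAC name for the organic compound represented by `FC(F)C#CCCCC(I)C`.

1,1-difluoro-7-iodooct-2-yne

Counting along the main chain through the multiple bond gives 8 carbons: the parent is octane.
There is one C≡C triple bond, indicated by the ending -yne.
Number the chain so that numbering from this end puts the triple bond at C-2 rather than C-6.
With this numbering: the triple bond between C-2 and C-3; two fluoro groups at C-1; an iodo group at C-7.
The substituents are ordered alphabetically, ignoring any di-/tri- multipliers.
The name is 1,1-difluoro-7-iodooct-2-yne.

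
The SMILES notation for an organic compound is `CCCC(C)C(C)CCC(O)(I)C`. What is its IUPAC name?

2-iodo-5,6-dimethylnonan-2-ol

The longest chain bearing the –OH group is 9 carbons long (nonane).
An alcohol (–OH) is the principal characteristic group, giving the suffix -ol.
Choose the numbering such that numbering from this end puts the hydroxyl group at C-2 rather than C-8.
With this numbering: the hydroxyl at C-2; an iodo group at C-2; methyl groups at C-5 and C-6.
The substituents are ordered alphabetically, ignoring any di-/tri- multipliers.
Putting it together: 2-iodo-5,6-dimethylnonan-2-ol.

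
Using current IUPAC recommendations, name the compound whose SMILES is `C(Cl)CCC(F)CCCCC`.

1-chloro-4-fluorononane

The parent chain contains 9 carbons (nonane).
Number the chain so that the substituent locant set {1,4} is lower than {6,9} at the first point of difference.
That gives a chloro group at C-1; a fluoro group at C-4.
Substituent prefixes are cited in alphabetical order (multiplying prefixes like di-/tri- are ignored for ordering).
Putting it together: 1-chloro-4-fluorononane.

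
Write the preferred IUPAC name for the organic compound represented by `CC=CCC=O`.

pent-3-enal

The longest carbon chain that includes the –CHO group and the multiple bond has 5 carbons, so the parent hydride is pentane.
The highest-priority functional group is an aldehyde (terminal –CHO), so the name ends in -al.
There is one C=C double bond, indicated by the ending -ene.
The numbering direction is chosen so that the aldehyde carbon is C-1 by definition.
This places the double bond between C-3 and C-4.
Putting it together: pent-3-enal.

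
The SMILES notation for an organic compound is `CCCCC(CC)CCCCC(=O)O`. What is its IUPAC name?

6-ethyldecanoic acid

The longest chain bearing the –COOH group is 10 carbons long (decane).
A carboxylic acid (terminal –COOH) is the principal characteristic group, giving the suffix -oic acid.
Choose the numbering such that the carboxylic acid carbon is C-1 by definition.
This places an ethyl group at C-6.
Putting it together: 6-ethyldecanoic acid.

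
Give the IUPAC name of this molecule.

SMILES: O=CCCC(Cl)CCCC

4-chlorooctanal

Counting along the main chain through the –CHO group gives 8 carbons: the parent is octane.
An aldehyde (terminal –CHO) is the principal characteristic group, giving the suffix -al.
Choose the numbering such that the aldehyde carbon is C-1 by definition.
This places a chloro group at C-4.
The name is 4-chlorooctanal.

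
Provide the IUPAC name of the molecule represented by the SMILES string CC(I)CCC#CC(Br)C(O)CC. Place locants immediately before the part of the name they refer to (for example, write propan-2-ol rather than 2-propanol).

4-bromo-9-iododec-5-yn-3-ol

The longest carbon chain that includes the –OH group and the multiple bond has 10 carbons, so the parent hydride is decane.
An alcohol (–OH) is the principal characteristic group, giving the suffix -ol.
The chain contains a C≡C triple bond, so the unsaturation ending is -yne.
Number the chain so that numbering from this end puts the hydroxyl group at C-3 rather than C-8.
That gives the hydroxyl at C-3; the triple bond between C-5 and C-6; a bromo group at C-4; an iodo group at C-9.
Prefixes are listed alphabetically: bromo, iodo.
Putting it together: 4-bromo-9-iododec-5-yn-3-ol.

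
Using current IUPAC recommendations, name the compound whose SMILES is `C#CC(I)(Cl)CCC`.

The longest carbon chain that includes the multiple bond has 6 carbons, so the parent hydride is hexane.
There is one C≡C triple bond, indicated by the ending -yne.
Number the chain so that numbering from this end puts the triple bond at C-1 rather than C-5.
That gives the triple bond between C-1 and C-2; a chloro group at C-3; an iodo group at C-3.
Prefixes are listed alphabetically: chloro, iodo.
The name is 3-chloro-3-iodohex-1-yne.

3-chloro-3-iodohex-1-yne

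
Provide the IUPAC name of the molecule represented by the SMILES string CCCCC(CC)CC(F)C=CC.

The longest chain bearing the multiple bond is 10 carbons long (decane).
The chain contains a C=C double bond, so the unsaturation ending is -ene.
The numbering direction is chosen so that numbering from this end puts the double bond at C-2 rather than C-8.
This places the double bond between C-2 and C-3; an ethyl group at C-6; a fluoro group at C-4.
Substituent prefixes are cited in alphabetical order (multiplying prefixes like di-/tri- are ignored for ordering).
Assembling the pieces gives 6-ethyl-4-fluorodec-2-ene.

6-ethyl-4-fluorodec-2-ene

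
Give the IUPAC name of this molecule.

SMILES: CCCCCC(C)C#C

The longest carbon chain that includes the multiple bond has 8 carbons, so the parent hydride is octane.
The chain contains a C≡C triple bond, so the unsaturation ending is -yne.
Choose the numbering such that numbering from this end puts the triple bond at C-1 rather than C-7.
This places the triple bond between C-1 and C-2; a methyl group at C-3.
The name is 3-methyloct-1-yne.

3-methyloct-1-yne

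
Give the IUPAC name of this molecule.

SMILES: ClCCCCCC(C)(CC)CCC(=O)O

Counting along the main chain through the –COOH group gives 9 carbons: the parent is nonane.
The principal characteristic group is a carboxylic acid (terminal –COOH), named with the suffix -oic acid.
Number the chain so that the carboxylic acid carbon is C-1 by definition.
This places a chloro group at C-9; an ethyl group at C-4; a methyl group at C-4.
Prefixes are listed alphabetically: chloro, ethyl, methyl.
The name is 9-chloro-4-ethyl-4-methylnonanoic acid.

9-chloro-4-ethyl-4-methylnonanoic acid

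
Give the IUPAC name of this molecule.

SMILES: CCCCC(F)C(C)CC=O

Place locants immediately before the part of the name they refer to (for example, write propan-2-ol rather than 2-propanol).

The longest chain bearing the –CHO group is 8 carbons long (octane).
The highest-priority functional group is an aldehyde (terminal –CHO), so the name ends in -al.
The numbering direction is chosen so that the aldehyde carbon is C-1 by definition.
This places a fluoro group at C-4; a methyl group at C-3.
The substituents are ordered alphabetically, ignoring any di-/tri- multipliers.
Assembling the pieces gives 4-fluoro-3-methyloctanal.

4-fluoro-3-methyloctanal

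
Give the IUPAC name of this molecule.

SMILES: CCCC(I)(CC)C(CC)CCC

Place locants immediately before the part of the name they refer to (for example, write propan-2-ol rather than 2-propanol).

4,5-diethyl-4-iodooctane

The longest continuous carbon chain has 8 atoms, so the parent hydride is octane.
The numbering direction is chosen so that the substituent locant set {4,4,5} is lower than {4,5,5} at the first point of difference.
With this numbering: ethyl groups at C-4 and C-5; an iodo group at C-4.
Substituent prefixes are cited in alphabetical order (multiplying prefixes like di-/tri- are ignored for ordering).
Assembling the pieces gives 4,5-diethyl-4-iodooctane.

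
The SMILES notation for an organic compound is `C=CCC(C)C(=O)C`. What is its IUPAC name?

3-methylhex-5-en-2-one

The longest carbon chain that includes the carbonyl and the multiple bond has 6 carbons, so the parent hydride is hexane.
The principal characteristic group is a ketone (C=O on an internal carbon), named with the suffix -one.
There is one C=C double bond, indicated by the ending -ene.
Number the chain so that numbering from this end puts the carbonyl group at C-2 rather than C-5.
This places the carbonyl at C-2; the double bond between C-5 and C-6; a methyl group at C-3.
Assembling the pieces gives 3-methylhex-5-en-2-one.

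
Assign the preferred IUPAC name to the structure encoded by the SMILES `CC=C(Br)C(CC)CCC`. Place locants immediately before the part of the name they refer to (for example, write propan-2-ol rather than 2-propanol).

The longest carbon chain that includes the multiple bond has 7 carbons, so the parent hydride is heptane.
The chain contains a C=C double bond, so the unsaturation ending is -ene.
Choose the numbering such that numbering from this end puts the double bond at C-2 rather than C-5.
With this numbering: the double bond between C-2 and C-3; a bromo group at C-3; an ethyl group at C-4.
The substituents are ordered alphabetically, ignoring any di-/tri- multipliers.
Assembling the pieces gives 3-bromo-4-ethylhept-2-ene.

3-bromo-4-ethylhept-2-ene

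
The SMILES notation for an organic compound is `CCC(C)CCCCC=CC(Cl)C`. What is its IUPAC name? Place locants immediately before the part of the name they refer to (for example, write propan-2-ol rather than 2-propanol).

The longest carbon chain that includes the multiple bond has 11 carbons, so the parent hydride is undecane.
The chain contains a C=C double bond, so the unsaturation ending is -ene.
Number the chain so that numbering from this end puts the double bond at C-3 rather than C-8.
That gives the double bond between C-3 and C-4; a chloro group at C-2; a methyl group at C-9.
The substituents are ordered alphabetically, ignoring any di-/tri- multipliers.
The name is 2-chloro-9-methylundec-3-ene.

2-chloro-9-methylundec-3-ene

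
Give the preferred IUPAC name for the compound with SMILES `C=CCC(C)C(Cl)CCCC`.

5-chloro-4-methylnon-1-ene

The longest carbon chain that includes the multiple bond has 9 carbons, so the parent hydride is nonane.
There is one C=C double bond, indicated by the ending -ene.
The numbering direction is chosen so that numbering from this end puts the double bond at C-1 rather than C-8.
That gives the double bond between C-1 and C-2; a chloro group at C-5; a methyl group at C-4.
Prefixes are listed alphabetically: chloro, methyl.
The name is 5-chloro-4-methylnon-1-ene.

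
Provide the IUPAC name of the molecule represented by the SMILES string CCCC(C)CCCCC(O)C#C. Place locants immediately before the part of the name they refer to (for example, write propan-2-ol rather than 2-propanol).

Counting along the main chain through the –OH group and the multiple bond gives 11 carbons: the parent is undecane.
An alcohol (–OH) is the principal characteristic group, giving the suffix -ol.
A C≡C triple bond in the chain gives the infix -yne-.
The numbering direction is chosen so that numbering from this end puts the hydroxyl group at C-3 rather than C-9.
That gives the hydroxyl at C-3; the triple bond between C-1 and C-2; a methyl group at C-8.
The name is 8-methylundec-1-yn-3-ol.

8-methylundec-1-yn-3-ol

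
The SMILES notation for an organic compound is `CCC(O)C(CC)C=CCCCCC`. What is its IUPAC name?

Counting along the main chain through the –OH group and the multiple bond gives 11 carbons: the parent is undecane.
An alcohol (–OH) is the principal characteristic group, giving the suffix -ol.
A C=C double bond in the chain gives the infix -ene-.
Choose the numbering such that numbering from this end puts the hydroxyl group at C-3 rather than C-9.
This places the hydroxyl at C-3; the double bond between C-5 and C-6; an ethyl group at C-4.
Putting it together: 4-ethylundec-5-en-3-ol.

4-ethylundec-5-en-3-ol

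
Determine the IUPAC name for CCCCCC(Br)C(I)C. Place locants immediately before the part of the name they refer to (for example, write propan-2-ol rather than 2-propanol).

The longest continuous carbon chain has 8 atoms, so the parent hydride is octane.
Choose the numbering such that the substituent locant set {2,3} is lower than {6,7} at the first point of difference.
That gives a bromo group at C-3; an iodo group at C-2.
The substituents are ordered alphabetically, ignoring any di-/tri- multipliers.
Assembling the pieces gives 3-bromo-2-iodooctane.

3-bromo-2-iodooctane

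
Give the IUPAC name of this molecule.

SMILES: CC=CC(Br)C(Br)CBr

4,5,6-tribromohex-2-ene

The longest chain bearing the multiple bond is 6 carbons long (hexane).
A C=C double bond in the chain gives the infix -ene-.
Choose the numbering such that numbering from this end puts the double bond at C-2 rather than C-4.
With this numbering: the double bond between C-2 and C-3; bromo groups at C-4 and C-5 and C-6.
The name is 4,5,6-tribromohex-2-ene.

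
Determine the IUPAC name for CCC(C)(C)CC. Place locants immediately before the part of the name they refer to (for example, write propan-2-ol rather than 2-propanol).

The longest carbon chain is 5 atoms: the parent is pentane.
Both numbering directions give the same locant set; either may be used.
That gives two methyl groups at C-3.
Assembling the pieces gives 3,3-dimethylpentane.

3,3-dimethylpentane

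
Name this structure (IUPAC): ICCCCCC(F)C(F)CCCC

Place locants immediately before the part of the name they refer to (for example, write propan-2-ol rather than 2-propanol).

The longest continuous carbon chain has 11 atoms, so the parent hydride is undecane.
Number the chain so that the substituent locant set {1,6,7} is lower than {5,6,11} at the first point of difference.
This places fluoro groups at C-6 and C-7; an iodo group at C-1.
The substituents are ordered alphabetically, ignoring any di-/tri- multipliers.
The name is 6,7-difluoro-1-iodoundecane.

6,7-difluoro-1-iodoundecane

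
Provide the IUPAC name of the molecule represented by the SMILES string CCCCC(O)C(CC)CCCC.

6-ethyldecan-5-ol

The longest chain bearing the –OH group is 10 carbons long (decane).
The principal characteristic group is an alcohol (–OH), named with the suffix -ol.
Number the chain so that numbering from this end puts the hydroxyl group at C-5 rather than C-6.
With this numbering: the hydroxyl at C-5; an ethyl group at C-6.
The name is 6-ethyldecan-5-ol.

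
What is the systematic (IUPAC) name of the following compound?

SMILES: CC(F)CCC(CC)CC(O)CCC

The longest chain bearing the –OH group is 10 carbons long (decane).
An alcohol (–OH) is the principal characteristic group, giving the suffix -ol.
Number the chain so that numbering from this end puts the hydroxyl group at C-4 rather than C-7.
With this numbering: the hydroxyl at C-4; an ethyl group at C-6; a fluoro group at C-9.
The substituents are ordered alphabetically, ignoring any di-/tri- multipliers.
The name is 6-ethyl-9-fluorodecan-4-ol.

6-ethyl-9-fluorodecan-4-ol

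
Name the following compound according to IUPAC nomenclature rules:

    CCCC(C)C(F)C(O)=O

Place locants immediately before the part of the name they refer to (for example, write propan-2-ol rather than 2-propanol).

2-fluoro-3-methylhexanoic acid

Counting along the main chain through the –COOH group gives 6 carbons: the parent is hexane.
The principal characteristic group is a carboxylic acid (terminal –COOH), named with the suffix -oic acid.
Number the chain so that the carboxylic acid carbon is C-1 by definition.
With this numbering: a fluoro group at C-2; a methyl group at C-3.
Substituent prefixes are cited in alphabetical order (multiplying prefixes like di-/tri- are ignored for ordering).
The name is 2-fluoro-3-methylhexanoic acid.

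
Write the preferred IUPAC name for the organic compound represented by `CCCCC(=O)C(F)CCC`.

4-fluorononan-5-one

Counting along the main chain through the carbonyl gives 9 carbons: the parent is nonane.
The highest-priority functional group is a ketone (C=O on an internal carbon), so the name ends in -one.
Choose the numbering such that the substituent locant set {4} is lower than {6} at the first point of difference.
With this numbering: the carbonyl at C-5; a fluoro group at C-4.
Putting it together: 4-fluorononan-5-one.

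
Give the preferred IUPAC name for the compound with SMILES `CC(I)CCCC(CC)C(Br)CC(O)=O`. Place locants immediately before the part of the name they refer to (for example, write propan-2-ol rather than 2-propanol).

3-bromo-4-ethyl-8-iodononanoic acid

Counting along the main chain through the –COOH group gives 9 carbons: the parent is nonane.
The highest-priority functional group is a carboxylic acid (terminal –COOH), so the name ends in -oic acid.
Choose the numbering such that the carboxylic acid carbon is C-1 by definition.
With this numbering: a bromo group at C-3; an ethyl group at C-4; an iodo group at C-8.
The substituents are ordered alphabetically, ignoring any di-/tri- multipliers.
Putting it together: 3-bromo-4-ethyl-8-iodononanoic acid.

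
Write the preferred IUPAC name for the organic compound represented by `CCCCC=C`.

Counting along the main chain through the multiple bond gives 6 carbons: the parent is hexane.
There is one C=C double bond, indicated by the ending -ene.
The numbering direction is chosen so that numbering from this end puts the double bond at C-1 rather than C-5.
This places the double bond between C-1 and C-2.
The name is hex-1-ene.

hex-1-ene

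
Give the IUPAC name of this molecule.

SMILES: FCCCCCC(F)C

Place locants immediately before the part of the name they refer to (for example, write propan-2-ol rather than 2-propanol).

1,6-difluoroheptane

The parent chain contains 7 carbons (heptane).
The numbering direction is chosen so that the substituent locant set {1,6} is lower than {2,7} at the first point of difference.
That gives fluoro groups at C-1 and C-6.
Putting it together: 1,6-difluoroheptane.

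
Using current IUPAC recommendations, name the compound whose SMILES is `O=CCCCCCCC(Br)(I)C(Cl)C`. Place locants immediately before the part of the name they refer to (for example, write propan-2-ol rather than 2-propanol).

8-bromo-9-chloro-8-iododecanal

Counting along the main chain through the –CHO group gives 10 carbons: the parent is decane.
The principal characteristic group is an aldehyde (terminal –CHO), named with the suffix -al.
Choose the numbering such that the aldehyde carbon is C-1 by definition.
This places a bromo group at C-8; a chloro group at C-9; an iodo group at C-8.
The substituents are ordered alphabetically, ignoring any di-/tri- multipliers.
Assembling the pieces gives 8-bromo-9-chloro-8-iododecanal.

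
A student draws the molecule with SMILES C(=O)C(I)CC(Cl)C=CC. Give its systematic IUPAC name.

4-chloro-2-iodohept-5-enal

The longest chain bearing the –CHO group and the multiple bond is 7 carbons long (heptane).
An aldehyde (terminal –CHO) is the principal characteristic group, giving the suffix -al.
There is one C=C double bond, indicated by the ending -ene.
The numbering direction is chosen so that the aldehyde carbon is C-1 by definition.
That gives the double bond between C-5 and C-6; a chloro group at C-4; an iodo group at C-2.
The substituents are ordered alphabetically, ignoring any di-/tri- multipliers.
Putting it together: 4-chloro-2-iodohept-5-enal.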